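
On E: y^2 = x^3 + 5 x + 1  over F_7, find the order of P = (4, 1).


Compute successive multiples of P until we hit O:
  1P = (4, 1)
  2P = (3, 1)
  3P = (0, 6)
  4P = (5, 2)
  5P = (6, 4)
  6P = (1, 0)
  7P = (6, 3)
  8P = (5, 5)
  ... (continuing to 12P)
  12P = O

ord(P) = 12


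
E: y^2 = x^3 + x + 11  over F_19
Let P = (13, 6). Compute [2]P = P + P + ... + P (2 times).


k = 2 = 10_2 (binary, LSB first: 01)
Double-and-add from P = (13, 6):
  bit 0 = 0: acc unchanged = O
  bit 1 = 1: acc = O + (16, 0) = (16, 0)

2P = (16, 0)


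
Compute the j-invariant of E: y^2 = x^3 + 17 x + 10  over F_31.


Delta = -16(4 a^3 + 27 b^2) mod 31 = 15
-1728 * (4 a)^3 = -1728 * (4*17)^3 mod 31 = 23
j = 23 * 15^(-1) mod 31 = 16

j = 16 (mod 31)


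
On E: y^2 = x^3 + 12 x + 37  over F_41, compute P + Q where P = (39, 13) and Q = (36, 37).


P != Q, so use the chord formula.
s = (y2 - y1) / (x2 - x1) = (24) / (38) mod 41 = 33
x3 = s^2 - x1 - x2 mod 41 = 33^2 - 39 - 36 = 30
y3 = s (x1 - x3) - y1 mod 41 = 33 * (39 - 30) - 13 = 38

P + Q = (30, 38)


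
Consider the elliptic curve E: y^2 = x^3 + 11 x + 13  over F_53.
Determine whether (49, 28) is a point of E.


Check whether y^2 = x^3 + 11 x + 13 (mod 53) for (x, y) = (49, 28).
LHS: y^2 = 28^2 mod 53 = 42
RHS: x^3 + 11 x + 13 = 49^3 + 11*49 + 13 mod 53 = 11
LHS != RHS

No, not on the curve


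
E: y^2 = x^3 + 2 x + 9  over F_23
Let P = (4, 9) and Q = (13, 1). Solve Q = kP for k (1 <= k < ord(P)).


Enumerate multiples of P until we hit Q = (13, 1):
  1P = (4, 9)
  2P = (0, 20)
  3P = (5, 11)
  4P = (18, 9)
  5P = (1, 14)
  6P = (8, 13)
  7P = (12, 6)
  8P = (19, 11)
  9P = (13, 22)
  10P = (22, 11)
  11P = (22, 12)
  12P = (13, 1)
Match found at i = 12.

k = 12


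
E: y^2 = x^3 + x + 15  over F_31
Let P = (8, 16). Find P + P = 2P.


Doubling: s = (3 x1^2 + a) / (2 y1)
s = (3*8^2 + 1) / (2*16) mod 31 = 7
x3 = s^2 - 2 x1 mod 31 = 7^2 - 2*8 = 2
y3 = s (x1 - x3) - y1 mod 31 = 7 * (8 - 2) - 16 = 26

2P = (2, 26)


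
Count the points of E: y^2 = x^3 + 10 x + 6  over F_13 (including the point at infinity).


For each x in F_13, count y with y^2 = x^3 + 10 x + 6 mod 13:
  x = 1: RHS = 4, y in [2, 11]  -> 2 point(s)
  x = 5: RHS = 12, y in [5, 8]  -> 2 point(s)
  x = 6: RHS = 9, y in [3, 10]  -> 2 point(s)
  x = 7: RHS = 3, y in [4, 9]  -> 2 point(s)
  x = 8: RHS = 0, y in [0]  -> 1 point(s)
  x = 10: RHS = 1, y in [1, 12]  -> 2 point(s)
  x = 11: RHS = 4, y in [2, 11]  -> 2 point(s)
Affine points: 13. Add the point at infinity: total = 14.

#E(F_13) = 14


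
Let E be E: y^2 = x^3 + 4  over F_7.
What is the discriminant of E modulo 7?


4 a^3 + 27 b^2 = 4*0^3 + 27*4^2 = 0 + 432 = 432
Delta = -16 * (432) = -6912
Delta mod 7 = 4

Delta = 4 (mod 7)


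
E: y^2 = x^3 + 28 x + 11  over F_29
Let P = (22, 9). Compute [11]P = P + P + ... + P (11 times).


k = 11 = 1011_2 (binary, LSB first: 1101)
Double-and-add from P = (22, 9):
  bit 0 = 1: acc = O + (22, 9) = (22, 9)
  bit 1 = 1: acc = (22, 9) + (20, 4) = (15, 23)
  bit 2 = 0: acc unchanged = (15, 23)
  bit 3 = 1: acc = (15, 23) + (17, 8) = (17, 21)

11P = (17, 21)


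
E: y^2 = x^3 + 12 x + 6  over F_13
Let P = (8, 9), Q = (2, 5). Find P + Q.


P != Q, so use the chord formula.
s = (y2 - y1) / (x2 - x1) = (9) / (7) mod 13 = 5
x3 = s^2 - x1 - x2 mod 13 = 5^2 - 8 - 2 = 2
y3 = s (x1 - x3) - y1 mod 13 = 5 * (8 - 2) - 9 = 8

P + Q = (2, 8)


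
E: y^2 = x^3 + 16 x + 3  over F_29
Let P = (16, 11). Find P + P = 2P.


Doubling: s = (3 x1^2 + a) / (2 y1)
s = (3*16^2 + 16) / (2*11) mod 29 = 4
x3 = s^2 - 2 x1 mod 29 = 4^2 - 2*16 = 13
y3 = s (x1 - x3) - y1 mod 29 = 4 * (16 - 13) - 11 = 1

2P = (13, 1)


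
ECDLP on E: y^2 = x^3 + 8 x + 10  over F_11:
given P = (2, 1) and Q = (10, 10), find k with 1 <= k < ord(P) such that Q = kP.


Enumerate multiples of P until we hit Q = (10, 10):
  1P = (2, 1)
  2P = (8, 5)
  3P = (10, 1)
  4P = (10, 10)
Match found at i = 4.

k = 4


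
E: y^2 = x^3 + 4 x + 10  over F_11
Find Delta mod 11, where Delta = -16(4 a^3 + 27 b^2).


4 a^3 + 27 b^2 = 4*4^3 + 27*10^2 = 256 + 2700 = 2956
Delta = -16 * (2956) = -47296
Delta mod 11 = 4

Delta = 4 (mod 11)


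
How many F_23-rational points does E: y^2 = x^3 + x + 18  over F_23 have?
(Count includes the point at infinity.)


For each x in F_23, count y with y^2 = x^3 + 1 x + 18 mod 23:
  x = 0: RHS = 18, y in [8, 15]  -> 2 point(s)
  x = 3: RHS = 2, y in [5, 18]  -> 2 point(s)
  x = 7: RHS = 0, y in [0]  -> 1 point(s)
  x = 8: RHS = 9, y in [3, 20]  -> 2 point(s)
  x = 10: RHS = 16, y in [4, 19]  -> 2 point(s)
  x = 11: RHS = 3, y in [7, 16]  -> 2 point(s)
  x = 14: RHS = 16, y in [4, 19]  -> 2 point(s)
  x = 15: RHS = 4, y in [2, 21]  -> 2 point(s)
  x = 16: RHS = 13, y in [6, 17]  -> 2 point(s)
  x = 17: RHS = 3, y in [7, 16]  -> 2 point(s)
  x = 18: RHS = 3, y in [7, 16]  -> 2 point(s)
  x = 21: RHS = 8, y in [10, 13]  -> 2 point(s)
  x = 22: RHS = 16, y in [4, 19]  -> 2 point(s)
Affine points: 25. Add the point at infinity: total = 26.

#E(F_23) = 26


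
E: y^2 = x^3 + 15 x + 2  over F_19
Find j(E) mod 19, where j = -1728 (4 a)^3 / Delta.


Delta = -16(4 a^3 + 27 b^2) mod 19 = 12
-1728 * (4 a)^3 = -1728 * (4*15)^3 mod 19 = 8
j = 8 * 12^(-1) mod 19 = 7

j = 7 (mod 19)


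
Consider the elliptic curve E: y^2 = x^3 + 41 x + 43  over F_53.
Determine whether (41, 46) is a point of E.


Check whether y^2 = x^3 + 41 x + 43 (mod 53) for (x, y) = (41, 46).
LHS: y^2 = 46^2 mod 53 = 49
RHS: x^3 + 41 x + 43 = 41^3 + 41*41 + 43 mod 53 = 49
LHS = RHS

Yes, on the curve


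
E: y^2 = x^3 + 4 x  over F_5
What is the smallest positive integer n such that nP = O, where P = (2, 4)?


Compute successive multiples of P until we hit O:
  1P = (2, 4)
  2P = (0, 0)
  3P = (2, 1)
  4P = O

ord(P) = 4


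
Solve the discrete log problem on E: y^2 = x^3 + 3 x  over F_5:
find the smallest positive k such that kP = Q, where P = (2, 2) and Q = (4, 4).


Enumerate multiples of P until we hit Q = (4, 4):
  1P = (2, 2)
  2P = (1, 3)
  3P = (3, 4)
  4P = (4, 4)
Match found at i = 4.

k = 4


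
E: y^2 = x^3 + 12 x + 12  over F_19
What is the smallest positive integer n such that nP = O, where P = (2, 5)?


Compute successive multiples of P until we hit O:
  1P = (2, 5)
  2P = (1, 5)
  3P = (16, 14)
  4P = (5, 8)
  5P = (13, 3)
  6P = (10, 12)
  7P = (14, 13)
  8P = (14, 6)
  ... (continuing to 15P)
  15P = O

ord(P) = 15


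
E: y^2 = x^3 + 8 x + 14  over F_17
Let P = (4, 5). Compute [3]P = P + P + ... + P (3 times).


k = 3 = 11_2 (binary, LSB first: 11)
Double-and-add from P = (4, 5):
  bit 0 = 1: acc = O + (4, 5) = (4, 5)
  bit 1 = 1: acc = (4, 5) + (5, 3) = (12, 11)

3P = (12, 11)


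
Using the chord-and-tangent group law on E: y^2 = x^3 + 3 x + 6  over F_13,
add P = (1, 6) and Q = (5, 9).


P != Q, so use the chord formula.
s = (y2 - y1) / (x2 - x1) = (3) / (4) mod 13 = 4
x3 = s^2 - x1 - x2 mod 13 = 4^2 - 1 - 5 = 10
y3 = s (x1 - x3) - y1 mod 13 = 4 * (1 - 10) - 6 = 10

P + Q = (10, 10)


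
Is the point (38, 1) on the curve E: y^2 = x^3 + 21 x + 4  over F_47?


Check whether y^2 = x^3 + 21 x + 4 (mod 47) for (x, y) = (38, 1).
LHS: y^2 = 1^2 mod 47 = 1
RHS: x^3 + 21 x + 4 = 38^3 + 21*38 + 4 mod 47 = 26
LHS != RHS

No, not on the curve


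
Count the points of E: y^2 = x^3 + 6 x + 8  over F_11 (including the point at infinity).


For each x in F_11, count y with y^2 = x^3 + 6 x + 8 mod 11:
  x = 1: RHS = 4, y in [2, 9]  -> 2 point(s)
  x = 3: RHS = 9, y in [3, 8]  -> 2 point(s)
  x = 5: RHS = 9, y in [3, 8]  -> 2 point(s)
  x = 10: RHS = 1, y in [1, 10]  -> 2 point(s)
Affine points: 8. Add the point at infinity: total = 9.

#E(F_11) = 9


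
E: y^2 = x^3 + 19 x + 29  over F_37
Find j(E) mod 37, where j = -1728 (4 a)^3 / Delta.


Delta = -16(4 a^3 + 27 b^2) mod 37 = 20
-1728 * (4 a)^3 = -1728 * (4*19)^3 mod 37 = 14
j = 14 * 20^(-1) mod 37 = 34

j = 34 (mod 37)


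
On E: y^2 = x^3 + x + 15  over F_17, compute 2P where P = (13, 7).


Doubling: s = (3 x1^2 + a) / (2 y1)
s = (3*13^2 + 1) / (2*7) mod 17 = 12
x3 = s^2 - 2 x1 mod 17 = 12^2 - 2*13 = 16
y3 = s (x1 - x3) - y1 mod 17 = 12 * (13 - 16) - 7 = 8

2P = (16, 8)


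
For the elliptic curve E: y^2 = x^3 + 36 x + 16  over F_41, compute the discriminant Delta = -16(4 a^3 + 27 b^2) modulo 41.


4 a^3 + 27 b^2 = 4*36^3 + 27*16^2 = 186624 + 6912 = 193536
Delta = -16 * (193536) = -3096576
Delta mod 41 = 31

Delta = 31 (mod 41)


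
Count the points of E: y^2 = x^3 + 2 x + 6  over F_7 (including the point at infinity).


For each x in F_7, count y with y^2 = x^3 + 2 x + 6 mod 7:
  x = 1: RHS = 2, y in [3, 4]  -> 2 point(s)
  x = 2: RHS = 4, y in [2, 5]  -> 2 point(s)
  x = 3: RHS = 4, y in [2, 5]  -> 2 point(s)
  x = 4: RHS = 1, y in [1, 6]  -> 2 point(s)
  x = 5: RHS = 1, y in [1, 6]  -> 2 point(s)
Affine points: 10. Add the point at infinity: total = 11.

#E(F_7) = 11


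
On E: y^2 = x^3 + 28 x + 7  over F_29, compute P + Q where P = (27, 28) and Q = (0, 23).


P != Q, so use the chord formula.
s = (y2 - y1) / (x2 - x1) = (24) / (2) mod 29 = 12
x3 = s^2 - x1 - x2 mod 29 = 12^2 - 27 - 0 = 1
y3 = s (x1 - x3) - y1 mod 29 = 12 * (27 - 1) - 28 = 23

P + Q = (1, 23)


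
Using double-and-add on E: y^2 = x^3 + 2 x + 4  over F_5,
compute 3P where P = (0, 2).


k = 3 = 11_2 (binary, LSB first: 11)
Double-and-add from P = (0, 2):
  bit 0 = 1: acc = O + (0, 2) = (0, 2)
  bit 1 = 1: acc = (0, 2) + (4, 1) = (2, 1)

3P = (2, 1)


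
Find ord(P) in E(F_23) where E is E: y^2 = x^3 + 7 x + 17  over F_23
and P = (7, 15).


Compute successive multiples of P until we hit O:
  1P = (7, 15)
  2P = (10, 11)
  3P = (18, 15)
  4P = (21, 8)
  5P = (1, 5)
  6P = (5, 19)
  7P = (15, 1)
  8P = (17, 14)
  ... (continuing to 27P)
  27P = O

ord(P) = 27


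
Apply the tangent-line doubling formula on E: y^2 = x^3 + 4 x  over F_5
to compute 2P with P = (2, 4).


Doubling: s = (3 x1^2 + a) / (2 y1)
s = (3*2^2 + 4) / (2*4) mod 5 = 2
x3 = s^2 - 2 x1 mod 5 = 2^2 - 2*2 = 0
y3 = s (x1 - x3) - y1 mod 5 = 2 * (2 - 0) - 4 = 0

2P = (0, 0)


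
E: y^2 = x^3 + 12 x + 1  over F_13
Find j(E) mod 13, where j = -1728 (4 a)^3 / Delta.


Delta = -16(4 a^3 + 27 b^2) mod 13 = 9
-1728 * (4 a)^3 = -1728 * (4*12)^3 mod 13 = 1
j = 1 * 9^(-1) mod 13 = 3

j = 3 (mod 13)


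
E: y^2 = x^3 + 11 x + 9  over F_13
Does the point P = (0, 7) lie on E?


Check whether y^2 = x^3 + 11 x + 9 (mod 13) for (x, y) = (0, 7).
LHS: y^2 = 7^2 mod 13 = 10
RHS: x^3 + 11 x + 9 = 0^3 + 11*0 + 9 mod 13 = 9
LHS != RHS

No, not on the curve


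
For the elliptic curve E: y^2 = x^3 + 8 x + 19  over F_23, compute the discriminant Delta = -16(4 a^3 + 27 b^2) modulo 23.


4 a^3 + 27 b^2 = 4*8^3 + 27*19^2 = 2048 + 9747 = 11795
Delta = -16 * (11795) = -188720
Delta mod 23 = 18

Delta = 18 (mod 23)


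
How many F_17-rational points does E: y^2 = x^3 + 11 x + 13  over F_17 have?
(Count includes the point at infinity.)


For each x in F_17, count y with y^2 = x^3 + 11 x + 13 mod 17:
  x = 0: RHS = 13, y in [8, 9]  -> 2 point(s)
  x = 1: RHS = 8, y in [5, 12]  -> 2 point(s)
  x = 2: RHS = 9, y in [3, 14]  -> 2 point(s)
  x = 4: RHS = 2, y in [6, 11]  -> 2 point(s)
  x = 7: RHS = 8, y in [5, 12]  -> 2 point(s)
  x = 8: RHS = 1, y in [1, 16]  -> 2 point(s)
  x = 9: RHS = 8, y in [5, 12]  -> 2 point(s)
  x = 10: RHS = 1, y in [1, 16]  -> 2 point(s)
  x = 14: RHS = 4, y in [2, 15]  -> 2 point(s)
  x = 15: RHS = 0, y in [0]  -> 1 point(s)
  x = 16: RHS = 1, y in [1, 16]  -> 2 point(s)
Affine points: 21. Add the point at infinity: total = 22.

#E(F_17) = 22


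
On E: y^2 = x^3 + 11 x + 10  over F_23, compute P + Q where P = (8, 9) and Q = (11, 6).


P != Q, so use the chord formula.
s = (y2 - y1) / (x2 - x1) = (20) / (3) mod 23 = 22
x3 = s^2 - x1 - x2 mod 23 = 22^2 - 8 - 11 = 5
y3 = s (x1 - x3) - y1 mod 23 = 22 * (8 - 5) - 9 = 11

P + Q = (5, 11)


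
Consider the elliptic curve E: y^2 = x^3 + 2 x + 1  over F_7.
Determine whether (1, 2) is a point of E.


Check whether y^2 = x^3 + 2 x + 1 (mod 7) for (x, y) = (1, 2).
LHS: y^2 = 2^2 mod 7 = 4
RHS: x^3 + 2 x + 1 = 1^3 + 2*1 + 1 mod 7 = 4
LHS = RHS

Yes, on the curve


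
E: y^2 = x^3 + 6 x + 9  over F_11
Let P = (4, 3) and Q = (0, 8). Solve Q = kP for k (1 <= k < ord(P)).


Enumerate multiples of P until we hit Q = (0, 8):
  1P = (4, 3)
  2P = (7, 3)
  3P = (0, 8)
Match found at i = 3.

k = 3


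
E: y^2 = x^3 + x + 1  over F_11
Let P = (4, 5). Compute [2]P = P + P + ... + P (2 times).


k = 2 = 10_2 (binary, LSB first: 01)
Double-and-add from P = (4, 5):
  bit 0 = 0: acc unchanged = O
  bit 1 = 1: acc = O + (6, 5) = (6, 5)

2P = (6, 5)


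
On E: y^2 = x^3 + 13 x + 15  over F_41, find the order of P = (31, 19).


Compute successive multiples of P until we hit O:
  1P = (31, 19)
  2P = (4, 34)
  3P = (22, 17)
  4P = (25, 37)
  5P = (35, 34)
  6P = (7, 30)
  7P = (2, 7)
  8P = (9, 0)
  ... (continuing to 16P)
  16P = O

ord(P) = 16


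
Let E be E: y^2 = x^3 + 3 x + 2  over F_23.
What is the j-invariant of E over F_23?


Delta = -16(4 a^3 + 27 b^2) mod 23 = 17
-1728 * (4 a)^3 = -1728 * (4*3)^3 mod 23 = 14
j = 14 * 17^(-1) mod 23 = 13

j = 13 (mod 23)


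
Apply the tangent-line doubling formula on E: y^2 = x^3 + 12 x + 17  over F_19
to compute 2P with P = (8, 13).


Doubling: s = (3 x1^2 + a) / (2 y1)
s = (3*8^2 + 12) / (2*13) mod 19 = 2
x3 = s^2 - 2 x1 mod 19 = 2^2 - 2*8 = 7
y3 = s (x1 - x3) - y1 mod 19 = 2 * (8 - 7) - 13 = 8

2P = (7, 8)


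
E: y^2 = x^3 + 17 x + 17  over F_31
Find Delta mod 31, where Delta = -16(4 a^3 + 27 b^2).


4 a^3 + 27 b^2 = 4*17^3 + 27*17^2 = 19652 + 7803 = 27455
Delta = -16 * (27455) = -439280
Delta mod 31 = 21

Delta = 21 (mod 31)


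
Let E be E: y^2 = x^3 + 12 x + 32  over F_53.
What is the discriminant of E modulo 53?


4 a^3 + 27 b^2 = 4*12^3 + 27*32^2 = 6912 + 27648 = 34560
Delta = -16 * (34560) = -552960
Delta mod 53 = 42

Delta = 42 (mod 53)


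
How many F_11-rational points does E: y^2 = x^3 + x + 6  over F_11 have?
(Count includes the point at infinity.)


For each x in F_11, count y with y^2 = x^3 + 1 x + 6 mod 11:
  x = 2: RHS = 5, y in [4, 7]  -> 2 point(s)
  x = 3: RHS = 3, y in [5, 6]  -> 2 point(s)
  x = 5: RHS = 4, y in [2, 9]  -> 2 point(s)
  x = 7: RHS = 4, y in [2, 9]  -> 2 point(s)
  x = 8: RHS = 9, y in [3, 8]  -> 2 point(s)
  x = 10: RHS = 4, y in [2, 9]  -> 2 point(s)
Affine points: 12. Add the point at infinity: total = 13.

#E(F_11) = 13


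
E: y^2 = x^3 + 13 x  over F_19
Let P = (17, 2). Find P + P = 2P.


Doubling: s = (3 x1^2 + a) / (2 y1)
s = (3*17^2 + 13) / (2*2) mod 19 = 11
x3 = s^2 - 2 x1 mod 19 = 11^2 - 2*17 = 11
y3 = s (x1 - x3) - y1 mod 19 = 11 * (17 - 11) - 2 = 7

2P = (11, 7)


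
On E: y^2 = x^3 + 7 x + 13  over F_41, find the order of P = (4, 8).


Compute successive multiples of P until we hit O:
  1P = (4, 8)
  2P = (28, 12)
  3P = (17, 24)
  4P = (22, 14)
  5P = (6, 5)
  6P = (23, 0)
  7P = (6, 36)
  8P = (22, 27)
  ... (continuing to 12P)
  12P = O

ord(P) = 12


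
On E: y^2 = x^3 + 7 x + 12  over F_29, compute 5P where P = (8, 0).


k = 5 = 101_2 (binary, LSB first: 101)
Double-and-add from P = (8, 0):
  bit 0 = 1: acc = O + (8, 0) = (8, 0)
  bit 1 = 0: acc unchanged = (8, 0)
  bit 2 = 1: acc = (8, 0) + O = (8, 0)

5P = (8, 0)


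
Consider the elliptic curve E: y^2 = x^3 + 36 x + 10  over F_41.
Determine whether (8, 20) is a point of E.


Check whether y^2 = x^3 + 36 x + 10 (mod 41) for (x, y) = (8, 20).
LHS: y^2 = 20^2 mod 41 = 31
RHS: x^3 + 36 x + 10 = 8^3 + 36*8 + 10 mod 41 = 31
LHS = RHS

Yes, on the curve


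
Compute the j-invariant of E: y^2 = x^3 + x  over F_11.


Delta = -16(4 a^3 + 27 b^2) mod 11 = 2
-1728 * (4 a)^3 = -1728 * (4*1)^3 mod 11 = 2
j = 2 * 2^(-1) mod 11 = 1

j = 1 (mod 11)


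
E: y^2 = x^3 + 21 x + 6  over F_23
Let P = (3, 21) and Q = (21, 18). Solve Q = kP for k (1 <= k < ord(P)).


Enumerate multiples of P until we hit Q = (21, 18):
  1P = (3, 21)
  2P = (0, 12)
  3P = (6, 16)
  4P = (4, 19)
  5P = (20, 13)
  6P = (12, 13)
  7P = (21, 18)
Match found at i = 7.

k = 7


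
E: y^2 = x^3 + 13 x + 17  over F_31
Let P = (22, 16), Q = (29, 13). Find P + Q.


P != Q, so use the chord formula.
s = (y2 - y1) / (x2 - x1) = (28) / (7) mod 31 = 4
x3 = s^2 - x1 - x2 mod 31 = 4^2 - 22 - 29 = 27
y3 = s (x1 - x3) - y1 mod 31 = 4 * (22 - 27) - 16 = 26

P + Q = (27, 26)


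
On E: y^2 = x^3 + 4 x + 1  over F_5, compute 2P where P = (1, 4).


Doubling: s = (3 x1^2 + a) / (2 y1)
s = (3*1^2 + 4) / (2*4) mod 5 = 4
x3 = s^2 - 2 x1 mod 5 = 4^2 - 2*1 = 4
y3 = s (x1 - x3) - y1 mod 5 = 4 * (1 - 4) - 4 = 4

2P = (4, 4)


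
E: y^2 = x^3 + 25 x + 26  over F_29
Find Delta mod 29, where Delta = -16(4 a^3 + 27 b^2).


4 a^3 + 27 b^2 = 4*25^3 + 27*26^2 = 62500 + 18252 = 80752
Delta = -16 * (80752) = -1292032
Delta mod 29 = 5

Delta = 5 (mod 29)


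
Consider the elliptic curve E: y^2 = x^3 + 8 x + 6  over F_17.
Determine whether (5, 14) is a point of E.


Check whether y^2 = x^3 + 8 x + 6 (mod 17) for (x, y) = (5, 14).
LHS: y^2 = 14^2 mod 17 = 9
RHS: x^3 + 8 x + 6 = 5^3 + 8*5 + 6 mod 17 = 1
LHS != RHS

No, not on the curve


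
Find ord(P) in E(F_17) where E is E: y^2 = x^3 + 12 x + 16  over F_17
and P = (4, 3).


Compute successive multiples of P until we hit O:
  1P = (4, 3)
  2P = (7, 1)
  3P = (14, 15)
  4P = (12, 1)
  5P = (0, 13)
  6P = (15, 16)
  7P = (6, 7)
  8P = (11, 0)
  ... (continuing to 16P)
  16P = O

ord(P) = 16


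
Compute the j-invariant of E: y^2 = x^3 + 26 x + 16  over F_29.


Delta = -16(4 a^3 + 27 b^2) mod 29 = 2
-1728 * (4 a)^3 = -1728 * (4*26)^3 mod 29 = 28
j = 28 * 2^(-1) mod 29 = 14

j = 14 (mod 29)


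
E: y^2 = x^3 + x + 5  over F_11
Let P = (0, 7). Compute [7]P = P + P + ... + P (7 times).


k = 7 = 111_2 (binary, LSB first: 111)
Double-and-add from P = (0, 7):
  bit 0 = 1: acc = O + (0, 7) = (0, 7)
  bit 1 = 1: acc = (0, 7) + (5, 6) = (10, 6)
  bit 2 = 1: acc = (10, 6) + (2, 2) = (2, 9)

7P = (2, 9)


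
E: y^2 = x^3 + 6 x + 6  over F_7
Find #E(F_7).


For each x in F_7, count y with y^2 = x^3 + 6 x + 6 mod 7:
  x = 3: RHS = 2, y in [3, 4]  -> 2 point(s)
  x = 5: RHS = 0, y in [0]  -> 1 point(s)
Affine points: 3. Add the point at infinity: total = 4.

#E(F_7) = 4


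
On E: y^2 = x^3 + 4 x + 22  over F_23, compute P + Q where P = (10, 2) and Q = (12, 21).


P != Q, so use the chord formula.
s = (y2 - y1) / (x2 - x1) = (19) / (2) mod 23 = 21
x3 = s^2 - x1 - x2 mod 23 = 21^2 - 10 - 12 = 5
y3 = s (x1 - x3) - y1 mod 23 = 21 * (10 - 5) - 2 = 11

P + Q = (5, 11)


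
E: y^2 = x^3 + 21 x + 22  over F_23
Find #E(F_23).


For each x in F_23, count y with y^2 = x^3 + 21 x + 22 mod 23:
  x = 2: RHS = 3, y in [7, 16]  -> 2 point(s)
  x = 4: RHS = 9, y in [3, 20]  -> 2 point(s)
  x = 7: RHS = 6, y in [11, 12]  -> 2 point(s)
  x = 8: RHS = 12, y in [9, 14]  -> 2 point(s)
  x = 10: RHS = 13, y in [6, 17]  -> 2 point(s)
  x = 12: RHS = 1, y in [1, 22]  -> 2 point(s)
  x = 13: RHS = 8, y in [10, 13]  -> 2 point(s)
  x = 14: RHS = 1, y in [1, 22]  -> 2 point(s)
  x = 15: RHS = 9, y in [3, 20]  -> 2 point(s)
  x = 17: RHS = 2, y in [5, 18]  -> 2 point(s)
  x = 19: RHS = 12, y in [9, 14]  -> 2 point(s)
  x = 20: RHS = 1, y in [1, 22]  -> 2 point(s)
  x = 21: RHS = 18, y in [8, 15]  -> 2 point(s)
  x = 22: RHS = 0, y in [0]  -> 1 point(s)
Affine points: 27. Add the point at infinity: total = 28.

#E(F_23) = 28


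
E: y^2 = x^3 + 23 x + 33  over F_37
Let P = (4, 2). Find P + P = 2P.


Doubling: s = (3 x1^2 + a) / (2 y1)
s = (3*4^2 + 23) / (2*2) mod 37 = 27
x3 = s^2 - 2 x1 mod 37 = 27^2 - 2*4 = 18
y3 = s (x1 - x3) - y1 mod 37 = 27 * (4 - 18) - 2 = 27

2P = (18, 27)


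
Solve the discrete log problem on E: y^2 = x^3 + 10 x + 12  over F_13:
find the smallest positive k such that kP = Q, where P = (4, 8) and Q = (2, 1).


Enumerate multiples of P until we hit Q = (2, 1):
  1P = (4, 8)
  2P = (9, 8)
  3P = (0, 5)
  4P = (12, 12)
  5P = (7, 10)
  6P = (1, 7)
  7P = (11, 7)
  8P = (2, 1)
Match found at i = 8.

k = 8


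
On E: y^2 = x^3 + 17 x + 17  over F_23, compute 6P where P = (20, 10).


k = 6 = 110_2 (binary, LSB first: 011)
Double-and-add from P = (20, 10):
  bit 0 = 0: acc unchanged = O
  bit 1 = 1: acc = O + (9, 5) = (9, 5)
  bit 2 = 1: acc = (9, 5) + (14, 3) = (2, 6)

6P = (2, 6)


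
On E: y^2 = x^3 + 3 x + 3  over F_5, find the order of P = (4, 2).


Compute successive multiples of P until we hit O:
  1P = (4, 2)
  2P = (3, 2)
  3P = (3, 3)
  4P = (4, 3)
  5P = O

ord(P) = 5


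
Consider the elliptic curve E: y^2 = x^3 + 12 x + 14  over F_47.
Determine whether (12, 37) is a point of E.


Check whether y^2 = x^3 + 12 x + 14 (mod 47) for (x, y) = (12, 37).
LHS: y^2 = 37^2 mod 47 = 6
RHS: x^3 + 12 x + 14 = 12^3 + 12*12 + 14 mod 47 = 6
LHS = RHS

Yes, on the curve


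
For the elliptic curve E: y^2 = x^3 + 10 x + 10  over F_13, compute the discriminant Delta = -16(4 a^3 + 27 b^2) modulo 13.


4 a^3 + 27 b^2 = 4*10^3 + 27*10^2 = 4000 + 2700 = 6700
Delta = -16 * (6700) = -107200
Delta mod 13 = 11

Delta = 11 (mod 13)


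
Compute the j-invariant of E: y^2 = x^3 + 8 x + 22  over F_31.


Delta = -16(4 a^3 + 27 b^2) mod 31 = 6
-1728 * (4 a)^3 = -1728 * (4*8)^3 mod 31 = 8
j = 8 * 6^(-1) mod 31 = 22

j = 22 (mod 31)


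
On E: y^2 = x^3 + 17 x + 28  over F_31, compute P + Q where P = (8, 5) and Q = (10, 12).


P != Q, so use the chord formula.
s = (y2 - y1) / (x2 - x1) = (7) / (2) mod 31 = 19
x3 = s^2 - x1 - x2 mod 31 = 19^2 - 8 - 10 = 2
y3 = s (x1 - x3) - y1 mod 31 = 19 * (8 - 2) - 5 = 16

P + Q = (2, 16)


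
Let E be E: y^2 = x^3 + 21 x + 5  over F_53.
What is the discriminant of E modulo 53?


4 a^3 + 27 b^2 = 4*21^3 + 27*5^2 = 37044 + 675 = 37719
Delta = -16 * (37719) = -603504
Delta mod 53 = 7

Delta = 7 (mod 53)


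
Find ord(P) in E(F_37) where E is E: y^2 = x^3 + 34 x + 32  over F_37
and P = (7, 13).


Compute successive multiples of P until we hit O:
  1P = (7, 13)
  2P = (32, 25)
  3P = (36, 16)
  4P = (19, 10)
  5P = (18, 36)
  6P = (2, 21)
  7P = (35, 17)
  8P = (29, 5)
  ... (continuing to 33P)
  33P = O

ord(P) = 33


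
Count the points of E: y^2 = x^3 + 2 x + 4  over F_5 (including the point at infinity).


For each x in F_5, count y with y^2 = x^3 + 2 x + 4 mod 5:
  x = 0: RHS = 4, y in [2, 3]  -> 2 point(s)
  x = 2: RHS = 1, y in [1, 4]  -> 2 point(s)
  x = 4: RHS = 1, y in [1, 4]  -> 2 point(s)
Affine points: 6. Add the point at infinity: total = 7.

#E(F_5) = 7


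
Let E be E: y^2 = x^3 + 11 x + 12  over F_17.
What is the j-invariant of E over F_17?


Delta = -16(4 a^3 + 27 b^2) mod 17 = 15
-1728 * (4 a)^3 = -1728 * (4*11)^3 mod 17 = 16
j = 16 * 15^(-1) mod 17 = 9

j = 9 (mod 17)


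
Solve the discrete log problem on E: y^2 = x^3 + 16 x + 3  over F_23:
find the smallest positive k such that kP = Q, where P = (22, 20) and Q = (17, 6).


Enumerate multiples of P until we hit Q = (17, 6):
  1P = (22, 20)
  2P = (5, 22)
  3P = (14, 21)
  4P = (19, 17)
  5P = (6, 19)
  6P = (3, 20)
  7P = (21, 3)
  8P = (16, 13)
  9P = (10, 17)
  10P = (4, 19)
  11P = (9, 5)
  12P = (0, 16)
  13P = (17, 6)
Match found at i = 13.

k = 13


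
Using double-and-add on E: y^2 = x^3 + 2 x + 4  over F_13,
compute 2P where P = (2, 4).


k = 2 = 10_2 (binary, LSB first: 01)
Double-and-add from P = (2, 4):
  bit 0 = 0: acc unchanged = O
  bit 1 = 1: acc = O + (8, 5) = (8, 5)

2P = (8, 5)


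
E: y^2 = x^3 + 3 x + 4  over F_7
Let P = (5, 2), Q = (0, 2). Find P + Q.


P != Q, so use the chord formula.
s = (y2 - y1) / (x2 - x1) = (0) / (2) mod 7 = 0
x3 = s^2 - x1 - x2 mod 7 = 0^2 - 5 - 0 = 2
y3 = s (x1 - x3) - y1 mod 7 = 0 * (5 - 2) - 2 = 5

P + Q = (2, 5)


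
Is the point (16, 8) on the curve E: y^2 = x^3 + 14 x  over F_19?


Check whether y^2 = x^3 + 14 x + 0 (mod 19) for (x, y) = (16, 8).
LHS: y^2 = 8^2 mod 19 = 7
RHS: x^3 + 14 x + 0 = 16^3 + 14*16 + 0 mod 19 = 7
LHS = RHS

Yes, on the curve


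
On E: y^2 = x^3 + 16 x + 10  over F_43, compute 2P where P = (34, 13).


Doubling: s = (3 x1^2 + a) / (2 y1)
s = (3*34^2 + 16) / (2*13) mod 43 = 5
x3 = s^2 - 2 x1 mod 43 = 5^2 - 2*34 = 0
y3 = s (x1 - x3) - y1 mod 43 = 5 * (34 - 0) - 13 = 28

2P = (0, 28)


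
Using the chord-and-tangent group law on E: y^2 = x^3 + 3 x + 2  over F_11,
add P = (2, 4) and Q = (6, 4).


P != Q, so use the chord formula.
s = (y2 - y1) / (x2 - x1) = (0) / (4) mod 11 = 0
x3 = s^2 - x1 - x2 mod 11 = 0^2 - 2 - 6 = 3
y3 = s (x1 - x3) - y1 mod 11 = 0 * (2 - 3) - 4 = 7

P + Q = (3, 7)


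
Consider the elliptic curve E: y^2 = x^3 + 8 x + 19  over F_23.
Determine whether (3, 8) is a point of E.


Check whether y^2 = x^3 + 8 x + 19 (mod 23) for (x, y) = (3, 8).
LHS: y^2 = 8^2 mod 23 = 18
RHS: x^3 + 8 x + 19 = 3^3 + 8*3 + 19 mod 23 = 1
LHS != RHS

No, not on the curve


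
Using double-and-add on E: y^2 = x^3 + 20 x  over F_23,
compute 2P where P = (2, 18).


k = 2 = 10_2 (binary, LSB first: 01)
Double-and-add from P = (2, 18):
  bit 0 = 0: acc unchanged = O
  bit 1 = 1: acc = O + (9, 9) = (9, 9)

2P = (9, 9)


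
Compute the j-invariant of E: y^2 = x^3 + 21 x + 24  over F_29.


Delta = -16(4 a^3 + 27 b^2) mod 29 = 15
-1728 * (4 a)^3 = -1728 * (4*21)^3 mod 29 = 24
j = 24 * 15^(-1) mod 29 = 19

j = 19 (mod 29)


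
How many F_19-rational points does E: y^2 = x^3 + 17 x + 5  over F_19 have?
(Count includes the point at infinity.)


For each x in F_19, count y with y^2 = x^3 + 17 x + 5 mod 19:
  x = 0: RHS = 5, y in [9, 10]  -> 2 point(s)
  x = 1: RHS = 4, y in [2, 17]  -> 2 point(s)
  x = 2: RHS = 9, y in [3, 16]  -> 2 point(s)
  x = 3: RHS = 7, y in [8, 11]  -> 2 point(s)
  x = 4: RHS = 4, y in [2, 17]  -> 2 point(s)
  x = 5: RHS = 6, y in [5, 14]  -> 2 point(s)
  x = 6: RHS = 0, y in [0]  -> 1 point(s)
  x = 7: RHS = 11, y in [7, 12]  -> 2 point(s)
  x = 8: RHS = 7, y in [8, 11]  -> 2 point(s)
  x = 10: RHS = 16, y in [4, 15]  -> 2 point(s)
  x = 14: RHS = 4, y in [2, 17]  -> 2 point(s)
  x = 15: RHS = 6, y in [5, 14]  -> 2 point(s)
  x = 17: RHS = 1, y in [1, 18]  -> 2 point(s)
  x = 18: RHS = 6, y in [5, 14]  -> 2 point(s)
Affine points: 27. Add the point at infinity: total = 28.

#E(F_19) = 28


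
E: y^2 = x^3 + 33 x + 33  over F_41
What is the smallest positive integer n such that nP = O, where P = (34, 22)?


Compute successive multiples of P until we hit O:
  1P = (34, 22)
  2P = (6, 18)
  3P = (37, 1)
  4P = (19, 37)
  5P = (30, 15)
  6P = (39, 0)
  7P = (30, 26)
  8P = (19, 4)
  ... (continuing to 12P)
  12P = O

ord(P) = 12


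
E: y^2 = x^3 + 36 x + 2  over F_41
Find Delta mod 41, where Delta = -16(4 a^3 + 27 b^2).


4 a^3 + 27 b^2 = 4*36^3 + 27*2^2 = 186624 + 108 = 186732
Delta = -16 * (186732) = -2987712
Delta mod 41 = 40

Delta = 40 (mod 41)


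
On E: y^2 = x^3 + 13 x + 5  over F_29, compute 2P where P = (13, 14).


Doubling: s = (3 x1^2 + a) / (2 y1)
s = (3*13^2 + 13) / (2*14) mod 29 = 2
x3 = s^2 - 2 x1 mod 29 = 2^2 - 2*13 = 7
y3 = s (x1 - x3) - y1 mod 29 = 2 * (13 - 7) - 14 = 27

2P = (7, 27)


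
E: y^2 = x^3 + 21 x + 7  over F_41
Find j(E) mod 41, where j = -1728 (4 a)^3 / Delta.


Delta = -16(4 a^3 + 27 b^2) mod 41 = 21
-1728 * (4 a)^3 = -1728 * (4*21)^3 mod 41 = 34
j = 34 * 21^(-1) mod 41 = 27

j = 27 (mod 41)


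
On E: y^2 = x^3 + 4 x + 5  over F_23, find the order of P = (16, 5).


Compute successive multiples of P until we hit O:
  1P = (16, 5)
  2P = (15, 17)
  3P = (21, 9)
  4P = (17, 8)
  5P = (22, 0)
  6P = (17, 15)
  7P = (21, 14)
  8P = (15, 6)
  ... (continuing to 10P)
  10P = O

ord(P) = 10


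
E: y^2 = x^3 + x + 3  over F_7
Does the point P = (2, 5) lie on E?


Check whether y^2 = x^3 + 1 x + 3 (mod 7) for (x, y) = (2, 5).
LHS: y^2 = 5^2 mod 7 = 4
RHS: x^3 + 1 x + 3 = 2^3 + 1*2 + 3 mod 7 = 6
LHS != RHS

No, not on the curve


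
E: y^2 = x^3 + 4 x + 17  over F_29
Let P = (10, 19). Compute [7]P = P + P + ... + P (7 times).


k = 7 = 111_2 (binary, LSB first: 111)
Double-and-add from P = (10, 19):
  bit 0 = 1: acc = O + (10, 19) = (10, 19)
  bit 1 = 1: acc = (10, 19) + (15, 28) = (20, 21)
  bit 2 = 1: acc = (20, 21) + (6, 5) = (12, 13)

7P = (12, 13)


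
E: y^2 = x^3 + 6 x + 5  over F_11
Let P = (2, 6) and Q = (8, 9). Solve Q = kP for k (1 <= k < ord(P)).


Enumerate multiples of P until we hit Q = (8, 9):
  1P = (2, 6)
  2P = (1, 1)
  3P = (0, 4)
  4P = (10, 8)
  5P = (8, 9)
Match found at i = 5.

k = 5


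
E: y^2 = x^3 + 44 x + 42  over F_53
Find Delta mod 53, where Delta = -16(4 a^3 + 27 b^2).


4 a^3 + 27 b^2 = 4*44^3 + 27*42^2 = 340736 + 47628 = 388364
Delta = -16 * (388364) = -6213824
Delta mod 53 = 2

Delta = 2 (mod 53)


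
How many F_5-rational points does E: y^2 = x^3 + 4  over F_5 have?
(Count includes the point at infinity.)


For each x in F_5, count y with y^2 = x^3 + 0 x + 4 mod 5:
  x = 0: RHS = 4, y in [2, 3]  -> 2 point(s)
  x = 1: RHS = 0, y in [0]  -> 1 point(s)
  x = 3: RHS = 1, y in [1, 4]  -> 2 point(s)
Affine points: 5. Add the point at infinity: total = 6.

#E(F_5) = 6


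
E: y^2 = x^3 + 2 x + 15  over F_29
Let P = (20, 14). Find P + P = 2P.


Doubling: s = (3 x1^2 + a) / (2 y1)
s = (3*20^2 + 2) / (2*14) mod 29 = 16
x3 = s^2 - 2 x1 mod 29 = 16^2 - 2*20 = 13
y3 = s (x1 - x3) - y1 mod 29 = 16 * (20 - 13) - 14 = 11

2P = (13, 11)


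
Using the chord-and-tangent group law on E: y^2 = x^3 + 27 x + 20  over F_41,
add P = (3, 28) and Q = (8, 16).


P != Q, so use the chord formula.
s = (y2 - y1) / (x2 - x1) = (29) / (5) mod 41 = 14
x3 = s^2 - x1 - x2 mod 41 = 14^2 - 3 - 8 = 21
y3 = s (x1 - x3) - y1 mod 41 = 14 * (3 - 21) - 28 = 7

P + Q = (21, 7)


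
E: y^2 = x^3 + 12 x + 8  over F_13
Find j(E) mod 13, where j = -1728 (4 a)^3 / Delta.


Delta = -16(4 a^3 + 27 b^2) mod 13 = 2
-1728 * (4 a)^3 = -1728 * (4*12)^3 mod 13 = 1
j = 1 * 2^(-1) mod 13 = 7

j = 7 (mod 13)


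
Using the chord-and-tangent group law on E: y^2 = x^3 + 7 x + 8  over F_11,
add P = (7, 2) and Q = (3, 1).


P != Q, so use the chord formula.
s = (y2 - y1) / (x2 - x1) = (10) / (7) mod 11 = 3
x3 = s^2 - x1 - x2 mod 11 = 3^2 - 7 - 3 = 10
y3 = s (x1 - x3) - y1 mod 11 = 3 * (7 - 10) - 2 = 0

P + Q = (10, 0)


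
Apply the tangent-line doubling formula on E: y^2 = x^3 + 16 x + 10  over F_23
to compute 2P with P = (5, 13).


Doubling: s = (3 x1^2 + a) / (2 y1)
s = (3*5^2 + 16) / (2*13) mod 23 = 15
x3 = s^2 - 2 x1 mod 23 = 15^2 - 2*5 = 8
y3 = s (x1 - x3) - y1 mod 23 = 15 * (5 - 8) - 13 = 11

2P = (8, 11)


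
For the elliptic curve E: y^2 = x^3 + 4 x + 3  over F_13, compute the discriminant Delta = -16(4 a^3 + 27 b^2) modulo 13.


4 a^3 + 27 b^2 = 4*4^3 + 27*3^2 = 256 + 243 = 499
Delta = -16 * (499) = -7984
Delta mod 13 = 11

Delta = 11 (mod 13)


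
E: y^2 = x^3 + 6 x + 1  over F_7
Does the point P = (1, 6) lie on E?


Check whether y^2 = x^3 + 6 x + 1 (mod 7) for (x, y) = (1, 6).
LHS: y^2 = 6^2 mod 7 = 1
RHS: x^3 + 6 x + 1 = 1^3 + 6*1 + 1 mod 7 = 1
LHS = RHS

Yes, on the curve


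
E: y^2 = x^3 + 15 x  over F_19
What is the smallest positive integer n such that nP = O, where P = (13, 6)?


Compute successive multiples of P until we hit O:
  1P = (13, 6)
  2P = (9, 16)
  3P = (8, 10)
  4P = (7, 12)
  5P = (0, 0)
  6P = (7, 7)
  7P = (8, 9)
  8P = (9, 3)
  ... (continuing to 10P)
  10P = O

ord(P) = 10


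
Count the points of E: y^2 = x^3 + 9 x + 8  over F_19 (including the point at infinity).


For each x in F_19, count y with y^2 = x^3 + 9 x + 8 mod 19:
  x = 3: RHS = 5, y in [9, 10]  -> 2 point(s)
  x = 5: RHS = 7, y in [8, 11]  -> 2 point(s)
  x = 9: RHS = 1, y in [1, 18]  -> 2 point(s)
  x = 12: RHS = 1, y in [1, 18]  -> 2 point(s)
  x = 13: RHS = 4, y in [2, 17]  -> 2 point(s)
  x = 14: RHS = 9, y in [3, 16]  -> 2 point(s)
  x = 16: RHS = 11, y in [7, 12]  -> 2 point(s)
  x = 17: RHS = 1, y in [1, 18]  -> 2 point(s)
  x = 18: RHS = 17, y in [6, 13]  -> 2 point(s)
Affine points: 18. Add the point at infinity: total = 19.

#E(F_19) = 19


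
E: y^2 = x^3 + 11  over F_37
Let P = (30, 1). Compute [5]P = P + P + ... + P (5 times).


k = 5 = 101_2 (binary, LSB first: 101)
Double-and-add from P = (30, 1):
  bit 0 = 1: acc = O + (30, 1) = (30, 1)
  bit 1 = 0: acc unchanged = (30, 1)
  bit 2 = 1: acc = (30, 1) + (0, 14) = (18, 16)

5P = (18, 16)


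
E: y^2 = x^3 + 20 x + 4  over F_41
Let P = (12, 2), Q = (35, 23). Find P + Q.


P != Q, so use the chord formula.
s = (y2 - y1) / (x2 - x1) = (21) / (23) mod 41 = 33
x3 = s^2 - x1 - x2 mod 41 = 33^2 - 12 - 35 = 17
y3 = s (x1 - x3) - y1 mod 41 = 33 * (12 - 17) - 2 = 38

P + Q = (17, 38)


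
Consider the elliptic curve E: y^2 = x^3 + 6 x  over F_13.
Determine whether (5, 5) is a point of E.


Check whether y^2 = x^3 + 6 x + 0 (mod 13) for (x, y) = (5, 5).
LHS: y^2 = 5^2 mod 13 = 12
RHS: x^3 + 6 x + 0 = 5^3 + 6*5 + 0 mod 13 = 12
LHS = RHS

Yes, on the curve


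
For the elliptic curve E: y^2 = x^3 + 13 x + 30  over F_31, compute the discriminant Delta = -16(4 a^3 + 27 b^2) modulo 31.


4 a^3 + 27 b^2 = 4*13^3 + 27*30^2 = 8788 + 24300 = 33088
Delta = -16 * (33088) = -529408
Delta mod 31 = 10

Delta = 10 (mod 31)


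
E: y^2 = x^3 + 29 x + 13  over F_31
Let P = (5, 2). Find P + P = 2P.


Doubling: s = (3 x1^2 + a) / (2 y1)
s = (3*5^2 + 29) / (2*2) mod 31 = 26
x3 = s^2 - 2 x1 mod 31 = 26^2 - 2*5 = 15
y3 = s (x1 - x3) - y1 mod 31 = 26 * (5 - 15) - 2 = 17

2P = (15, 17)


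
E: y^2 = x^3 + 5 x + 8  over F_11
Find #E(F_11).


For each x in F_11, count y with y^2 = x^3 + 5 x + 8 mod 11:
  x = 1: RHS = 3, y in [5, 6]  -> 2 point(s)
  x = 2: RHS = 4, y in [2, 9]  -> 2 point(s)
  x = 4: RHS = 4, y in [2, 9]  -> 2 point(s)
  x = 5: RHS = 4, y in [2, 9]  -> 2 point(s)
  x = 6: RHS = 1, y in [1, 10]  -> 2 point(s)
  x = 7: RHS = 1, y in [1, 10]  -> 2 point(s)
  x = 9: RHS = 1, y in [1, 10]  -> 2 point(s)
Affine points: 14. Add the point at infinity: total = 15.

#E(F_11) = 15


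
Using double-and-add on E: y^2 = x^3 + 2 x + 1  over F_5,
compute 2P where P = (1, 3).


k = 2 = 10_2 (binary, LSB first: 01)
Double-and-add from P = (1, 3):
  bit 0 = 0: acc unchanged = O
  bit 1 = 1: acc = O + (3, 2) = (3, 2)

2P = (3, 2)


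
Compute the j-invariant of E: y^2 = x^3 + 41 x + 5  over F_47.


Delta = -16(4 a^3 + 27 b^2) mod 47 = 16
-1728 * (4 a)^3 = -1728 * (4*41)^3 mod 47 = 28
j = 28 * 16^(-1) mod 47 = 37

j = 37 (mod 47)


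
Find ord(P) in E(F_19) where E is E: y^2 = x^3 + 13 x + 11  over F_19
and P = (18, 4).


Compute successive multiples of P until we hit O:
  1P = (18, 4)
  2P = (6, 1)
  3P = (1, 5)
  4P = (5, 12)
  5P = (2, 11)
  6P = (15, 3)
  7P = (3, 1)
  8P = (14, 12)
  ... (continuing to 22P)
  22P = O

ord(P) = 22


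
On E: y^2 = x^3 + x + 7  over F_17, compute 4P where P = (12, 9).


k = 4 = 100_2 (binary, LSB first: 001)
Double-and-add from P = (12, 9):
  bit 0 = 0: acc unchanged = O
  bit 1 = 0: acc unchanged = O
  bit 2 = 1: acc = O + (6, 12) = (6, 12)

4P = (6, 12)


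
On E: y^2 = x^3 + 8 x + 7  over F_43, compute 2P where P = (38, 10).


Doubling: s = (3 x1^2 + a) / (2 y1)
s = (3*38^2 + 8) / (2*10) mod 43 = 2
x3 = s^2 - 2 x1 mod 43 = 2^2 - 2*38 = 14
y3 = s (x1 - x3) - y1 mod 43 = 2 * (38 - 14) - 10 = 38

2P = (14, 38)


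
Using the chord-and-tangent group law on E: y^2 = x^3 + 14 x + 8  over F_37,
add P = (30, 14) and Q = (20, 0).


P != Q, so use the chord formula.
s = (y2 - y1) / (x2 - x1) = (23) / (27) mod 37 = 31
x3 = s^2 - x1 - x2 mod 37 = 31^2 - 30 - 20 = 23
y3 = s (x1 - x3) - y1 mod 37 = 31 * (30 - 23) - 14 = 18

P + Q = (23, 18)


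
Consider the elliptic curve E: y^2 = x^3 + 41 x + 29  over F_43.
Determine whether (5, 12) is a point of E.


Check whether y^2 = x^3 + 41 x + 29 (mod 43) for (x, y) = (5, 12).
LHS: y^2 = 12^2 mod 43 = 15
RHS: x^3 + 41 x + 29 = 5^3 + 41*5 + 29 mod 43 = 15
LHS = RHS

Yes, on the curve


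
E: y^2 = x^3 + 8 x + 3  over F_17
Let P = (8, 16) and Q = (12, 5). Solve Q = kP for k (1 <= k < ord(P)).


Enumerate multiples of P until we hit Q = (12, 5):
  1P = (8, 16)
  2P = (5, 7)
  3P = (13, 3)
  4P = (15, 9)
  5P = (12, 5)
Match found at i = 5.

k = 5


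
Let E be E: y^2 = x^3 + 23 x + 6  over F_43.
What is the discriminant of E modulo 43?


4 a^3 + 27 b^2 = 4*23^3 + 27*6^2 = 48668 + 972 = 49640
Delta = -16 * (49640) = -794240
Delta mod 43 = 13

Delta = 13 (mod 43)


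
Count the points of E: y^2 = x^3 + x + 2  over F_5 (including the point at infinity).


For each x in F_5, count y with y^2 = x^3 + 1 x + 2 mod 5:
  x = 1: RHS = 4, y in [2, 3]  -> 2 point(s)
  x = 4: RHS = 0, y in [0]  -> 1 point(s)
Affine points: 3. Add the point at infinity: total = 4.

#E(F_5) = 4


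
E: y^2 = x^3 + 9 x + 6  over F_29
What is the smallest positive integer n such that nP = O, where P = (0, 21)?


Compute successive multiples of P until we hit O:
  1P = (0, 21)
  2P = (7, 21)
  3P = (22, 8)
  4P = (14, 11)
  5P = (9, 2)
  6P = (13, 0)
  7P = (9, 27)
  8P = (14, 18)
  ... (continuing to 12P)
  12P = O

ord(P) = 12


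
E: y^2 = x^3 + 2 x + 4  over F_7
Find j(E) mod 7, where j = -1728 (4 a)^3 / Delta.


Delta = -16(4 a^3 + 27 b^2) mod 7 = 3
-1728 * (4 a)^3 = -1728 * (4*2)^3 mod 7 = 1
j = 1 * 3^(-1) mod 7 = 5

j = 5 (mod 7)


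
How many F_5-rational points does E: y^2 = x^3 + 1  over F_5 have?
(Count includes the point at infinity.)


For each x in F_5, count y with y^2 = x^3 + 0 x + 1 mod 5:
  x = 0: RHS = 1, y in [1, 4]  -> 2 point(s)
  x = 2: RHS = 4, y in [2, 3]  -> 2 point(s)
  x = 4: RHS = 0, y in [0]  -> 1 point(s)
Affine points: 5. Add the point at infinity: total = 6.

#E(F_5) = 6


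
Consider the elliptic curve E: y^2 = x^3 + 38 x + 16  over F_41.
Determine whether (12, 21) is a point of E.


Check whether y^2 = x^3 + 38 x + 16 (mod 41) for (x, y) = (12, 21).
LHS: y^2 = 21^2 mod 41 = 31
RHS: x^3 + 38 x + 16 = 12^3 + 38*12 + 16 mod 41 = 27
LHS != RHS

No, not on the curve


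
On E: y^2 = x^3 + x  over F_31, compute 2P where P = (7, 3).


Doubling: s = (3 x1^2 + a) / (2 y1)
s = (3*7^2 + 1) / (2*3) mod 31 = 4
x3 = s^2 - 2 x1 mod 31 = 4^2 - 2*7 = 2
y3 = s (x1 - x3) - y1 mod 31 = 4 * (7 - 2) - 3 = 17

2P = (2, 17)


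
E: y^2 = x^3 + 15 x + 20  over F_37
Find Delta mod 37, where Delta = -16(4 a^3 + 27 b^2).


4 a^3 + 27 b^2 = 4*15^3 + 27*20^2 = 13500 + 10800 = 24300
Delta = -16 * (24300) = -388800
Delta mod 37 = 33

Delta = 33 (mod 37)


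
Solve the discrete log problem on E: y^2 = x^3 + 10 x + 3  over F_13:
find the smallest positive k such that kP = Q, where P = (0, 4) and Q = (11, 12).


Enumerate multiples of P until we hit Q = (11, 12):
  1P = (0, 4)
  2P = (4, 4)
  3P = (9, 9)
  4P = (8, 6)
  5P = (1, 12)
  6P = (11, 12)
Match found at i = 6.

k = 6


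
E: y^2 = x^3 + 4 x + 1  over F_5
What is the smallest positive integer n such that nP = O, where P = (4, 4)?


Compute successive multiples of P until we hit O:
  1P = (4, 4)
  2P = (3, 0)
  3P = (4, 1)
  4P = O

ord(P) = 4


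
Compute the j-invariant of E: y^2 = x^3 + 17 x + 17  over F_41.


Delta = -16(4 a^3 + 27 b^2) mod 41 = 35
-1728 * (4 a)^3 = -1728 * (4*17)^3 mod 41 = 23
j = 23 * 35^(-1) mod 41 = 3

j = 3 (mod 41)


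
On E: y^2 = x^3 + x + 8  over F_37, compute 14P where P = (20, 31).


k = 14 = 1110_2 (binary, LSB first: 0111)
Double-and-add from P = (20, 31):
  bit 0 = 0: acc unchanged = O
  bit 1 = 1: acc = O + (8, 26) = (8, 26)
  bit 2 = 1: acc = (8, 26) + (30, 19) = (3, 1)
  bit 3 = 1: acc = (3, 1) + (14, 18) = (23, 32)

14P = (23, 32)


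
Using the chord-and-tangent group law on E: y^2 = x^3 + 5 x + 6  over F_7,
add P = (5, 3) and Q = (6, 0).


P != Q, so use the chord formula.
s = (y2 - y1) / (x2 - x1) = (4) / (1) mod 7 = 4
x3 = s^2 - x1 - x2 mod 7 = 4^2 - 5 - 6 = 5
y3 = s (x1 - x3) - y1 mod 7 = 4 * (5 - 5) - 3 = 4

P + Q = (5, 4)


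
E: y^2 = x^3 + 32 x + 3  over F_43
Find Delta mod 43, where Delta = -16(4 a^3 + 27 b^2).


4 a^3 + 27 b^2 = 4*32^3 + 27*3^2 = 131072 + 243 = 131315
Delta = -16 * (131315) = -2101040
Delta mod 43 = 26

Delta = 26 (mod 43)
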